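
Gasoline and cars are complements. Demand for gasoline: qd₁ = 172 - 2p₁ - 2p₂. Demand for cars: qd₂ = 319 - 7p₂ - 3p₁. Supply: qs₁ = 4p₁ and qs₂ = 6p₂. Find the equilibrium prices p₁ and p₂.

p₁ = 799/36, p₂ = 233/12

Market 1: 172 - 2p₁ - 2p₂ = 4p₁ → 6p₁ + 2p₂ = 172.
Market 2: 13p₂ + 3p₁ = 319.
Eliminating p₂: 13×(1) − 2×(2) gives 72p₁ = 1598, so p₁ = 799/36.
Back-substitute into (2): p₂ = (319 − 3×799/36) / 13 = 233/12.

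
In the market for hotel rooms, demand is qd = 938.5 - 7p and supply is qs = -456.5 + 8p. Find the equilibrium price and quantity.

Set qd = qs: 938.5 - 7p = -456.5 + 8p.
1395 = 15p, so p* = 93.
q* = 938.5 − 7(93) = 287.5.

p* = 93, q* = 287.5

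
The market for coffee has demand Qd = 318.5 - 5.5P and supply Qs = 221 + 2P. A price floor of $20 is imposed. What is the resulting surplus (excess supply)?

Equilibrium price would be P* = 13, so the floor at 20 binds.
At P = 20: Qd = 208.5, Qs = 261.
Surplus = 261 − 208.5 = 52.5.

Surplus = 52.5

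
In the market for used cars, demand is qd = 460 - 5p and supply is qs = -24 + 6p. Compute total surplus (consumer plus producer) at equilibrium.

Equilibrium: 460 - 5p = -24 + 6p gives p* = 44, q* = 240.
Demand choke price: p = 92; supply starts at p = 4.
CS = ½(92 − 44)(240) = 5760; PS = ½(44 − 4)(240) = 4800.

Total surplus = 10560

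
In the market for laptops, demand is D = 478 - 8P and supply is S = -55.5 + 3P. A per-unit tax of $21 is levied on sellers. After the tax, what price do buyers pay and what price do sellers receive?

Pre-tax equilibrium: P* = 48.5, Q* = 90.
Tax on sellers shifts supply to S = -55.5 + 3(P − 21) = -118.5 + 3P.
478 - 8P = -118.5 + 3P gives buyer price Pb = 1193/22; sellers receive Ps = 1193/22 − 21 = 731/22.
New quantity: Q = 478 − 8(1193/22) = 486/11.

Buyers pay 1193/22, sellers receive 731/22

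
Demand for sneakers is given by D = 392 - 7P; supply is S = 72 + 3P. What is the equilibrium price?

P* = 32

Set D = S: 392 - 7P = 72 + 3P.
320 = 10P, so P* = 32.
Q* = 392 − 7(32) = 168.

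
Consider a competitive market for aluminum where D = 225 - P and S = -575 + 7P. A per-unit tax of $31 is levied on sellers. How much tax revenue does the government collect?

Tax revenue = 3034.125

Pre-tax equilibrium: P* = 100, Q* = 125.
Tax on sellers shifts supply to S = -575 + 7(P − 31) = -792 + 7P.
225 - P = -792 + 7P gives buyer price Pb = 127.125; sellers receive Ps = 127.125 − 31 = 96.125.
New quantity: Q = 225 − 1(127.125) = 97.875.
Revenue = 31 × 97.875 = 3034.125.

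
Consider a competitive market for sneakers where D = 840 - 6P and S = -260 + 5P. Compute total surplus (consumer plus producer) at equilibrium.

Equilibrium: 840 - 6P = -260 + 5P gives P* = 100, Q* = 240.
Demand choke price: P = 140; supply starts at P = 52.
CS = ½(140 − 100)(240) = 4800; PS = ½(100 − 52)(240) = 5760.

Total surplus = 10560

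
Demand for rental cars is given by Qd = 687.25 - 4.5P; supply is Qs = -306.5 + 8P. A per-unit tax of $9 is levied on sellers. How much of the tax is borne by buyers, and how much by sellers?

Pre-tax equilibrium: P* = 79.5, Q* = 329.5.
Tax on sellers shifts supply to Qs = -306.5 + 8(P − 9) = -378.5 + 8P.
687.25 - 4.5P = -378.5 + 8P gives buyer price Pb = 85.26; sellers receive Ps = 85.26 − 9 = 76.26.
New quantity: Q = 687.25 − 4.5(85.26) = 303.58.
Buyer burden = 85.26 − 79.5 = 5.76; seller burden = 79.5 − 76.26 = 3.24.

Buyers bear $5.76, sellers bear $3.24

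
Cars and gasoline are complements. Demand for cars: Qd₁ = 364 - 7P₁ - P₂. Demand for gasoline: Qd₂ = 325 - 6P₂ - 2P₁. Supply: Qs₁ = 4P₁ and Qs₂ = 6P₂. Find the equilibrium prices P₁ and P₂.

Market 1: 364 - 7P₁ - P₂ = 4P₁ → 11P₁ + P₂ = 364.
Market 2: 12P₂ + 2P₁ = 325.
Eliminating P₂: 12×(1) − 1×(2) gives 130P₁ = 4043, so P₁ = 31.1.
Back-substitute into (2): P₂ = (325 − 2×31.1) / 12 = 21.9.

P₁ = 31.1, P₂ = 21.9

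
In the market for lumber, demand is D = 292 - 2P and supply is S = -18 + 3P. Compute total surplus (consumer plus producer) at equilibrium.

Total surplus = 11760

Equilibrium: 292 - 2P = -18 + 3P gives P* = 62, Q* = 168.
Demand choke price: P = 146; supply starts at P = 6.
CS = ½(146 − 62)(168) = 7056; PS = ½(62 − 6)(168) = 4704.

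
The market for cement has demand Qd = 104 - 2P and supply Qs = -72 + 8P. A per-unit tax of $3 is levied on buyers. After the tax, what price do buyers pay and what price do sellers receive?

Pre-tax equilibrium: P* = 17.6, Q* = 68.8.
Tax on buyers shifts demand to Qd = 104 − 2(P + 3) = 98 - 2P.
98 - 2P = -72 + 8P gives seller price Ps = 17; buyers pay Pb = 17 + 3 = 20.
New quantity: Q = 104 − 2(20) = 64.

Buyers pay $20, sellers receive $17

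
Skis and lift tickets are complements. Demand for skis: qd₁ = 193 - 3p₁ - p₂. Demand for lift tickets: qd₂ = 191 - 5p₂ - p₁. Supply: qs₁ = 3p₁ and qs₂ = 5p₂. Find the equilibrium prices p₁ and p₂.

p₁ = 1739/59, p₂ = 953/59

Market 1: 193 - 3p₁ - p₂ = 3p₁ → 6p₁ + p₂ = 193.
Market 2: 10p₂ + p₁ = 191.
Eliminating p₂: 10×(1) − 1×(2) gives 59p₁ = 1739, so p₁ = 1739/59.
Back-substitute into (2): p₂ = (191 − 1×1739/59) / 10 = 953/59.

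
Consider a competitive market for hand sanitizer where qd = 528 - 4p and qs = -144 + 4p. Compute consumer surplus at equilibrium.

Equilibrium: 528 - 4p = -144 + 4p gives p* = 84, q* = 192.
Demand choke price (qd = 0): p = 132.
CS = ½(132 − 84)(192) = 4608.

Consumer surplus = 4608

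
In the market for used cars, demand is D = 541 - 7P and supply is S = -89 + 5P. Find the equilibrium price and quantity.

Set D = S: 541 - 7P = -89 + 5P.
630 = 12P, so P* = 52.5.
Q* = 541 − 7(52.5) = 173.5.

P* = 52.5, Q* = 173.5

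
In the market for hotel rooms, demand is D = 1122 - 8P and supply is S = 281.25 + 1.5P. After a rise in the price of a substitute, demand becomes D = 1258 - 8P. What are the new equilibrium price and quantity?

Original equilibrium: P* = 88.5, Q* = 414.
New equilibrium: 1258 - 8P = 281.25 + 1.5P, so 976.75 = 9.5P and P' = 3907/38; Q' = 1258 − 8(3907/38) = 8274/19.

P' = 3907/38, Q' = 8274/19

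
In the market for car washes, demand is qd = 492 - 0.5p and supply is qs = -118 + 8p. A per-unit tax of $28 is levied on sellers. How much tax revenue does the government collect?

Pre-tax equilibrium: p* = 1220/17, q* = 7754/17.
Tax on sellers shifts supply to qs = -118 + 8(p − 28) = -342 + 8p.
492 - 0.5p = -342 + 8p gives buyer price pb = 1668/17; sellers receive ps = 1668/17 − 28 = 1192/17.
New quantity: q = 492 − 0.5(1668/17) = 7530/17.
Revenue = 28 × 7530/17 = 210840/17.

Tax revenue = 210840/17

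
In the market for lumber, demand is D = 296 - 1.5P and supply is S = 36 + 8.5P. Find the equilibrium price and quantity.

Set D = S: 296 - 1.5P = 36 + 8.5P.
260 = 10P, so P* = 26.
Q* = 296 − 1.5(26) = 257.

P* = 26, Q* = 257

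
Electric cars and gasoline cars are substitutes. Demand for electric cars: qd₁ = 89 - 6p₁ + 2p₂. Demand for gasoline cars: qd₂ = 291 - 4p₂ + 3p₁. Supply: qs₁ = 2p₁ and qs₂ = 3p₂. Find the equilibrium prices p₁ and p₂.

p₁ = 24.1, p₂ = 51.9

Market 1: 89 - 6p₁ + 2p₂ = 2p₁ → 8p₁ - 2p₂ = 89.
Market 2: 7p₂ - 3p₁ = 291.
Eliminating p₂: 7×(1) + 2×(2) gives 50p₁ = 1205, so p₁ = 24.1.
Back-substitute into (2): p₂ = (291 + 3×24.1) / 7 = 51.9.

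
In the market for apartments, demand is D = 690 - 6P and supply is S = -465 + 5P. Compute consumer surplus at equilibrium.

Consumer surplus = 300

Equilibrium: 690 - 6P = -465 + 5P gives P* = 105, Q* = 60.
Demand choke price (D = 0): P = 115.
CS = ½(115 − 105)(60) = 300.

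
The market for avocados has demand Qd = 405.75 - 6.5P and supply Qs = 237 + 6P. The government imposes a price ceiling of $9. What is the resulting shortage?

Shortage = 56.25

Equilibrium price would be P* = 13.5, so the ceiling at 9 binds.
At P = 9: Qd = 405.75 − 6.5(9) = 347.25, Qs = 237 + 6(9) = 291.
Shortage = 347.25 − 291 = 56.25.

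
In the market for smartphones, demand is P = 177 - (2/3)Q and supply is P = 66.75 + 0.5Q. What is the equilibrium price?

P* = 114

Set the two price expressions equal: 177 - (2/3)Q = 66.75 + 0.5Q.
110.25 = (7/6)Q, so Q* = 94.5.
P* = 177 − (2/3)(94.5) = 114.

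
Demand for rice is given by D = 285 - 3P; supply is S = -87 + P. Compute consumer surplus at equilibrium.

Equilibrium: 285 - 3P = -87 + P gives P* = 93, Q* = 6.
Demand choke price (D = 0): P = 95.
CS = ½(95 − 93)(6) = 6.

Consumer surplus = 6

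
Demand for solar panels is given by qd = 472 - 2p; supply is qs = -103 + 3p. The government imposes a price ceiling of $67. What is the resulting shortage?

Equilibrium price would be p* = 115, so the ceiling at 67 binds.
At p = 67: qd = 472 − 2(67) = 338, qs = -103 + 3(67) = 98.
Shortage = 338 − 98 = 240.

Shortage = 240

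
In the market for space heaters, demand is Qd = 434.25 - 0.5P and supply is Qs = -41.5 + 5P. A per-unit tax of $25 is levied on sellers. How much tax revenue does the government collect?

Tax revenue = 104400/11

Pre-tax equilibrium: P* = 86.5, Q* = 391.
Tax on sellers shifts supply to Qs = -41.5 + 5(P − 25) = -166.5 + 5P.
434.25 - 0.5P = -166.5 + 5P gives buyer price Pb = 2403/22; sellers receive Ps = 2403/22 − 25 = 1853/22.
New quantity: Q = 434.25 − 0.5(2403/22) = 4176/11.
Revenue = 25 × 4176/11 = 104400/11.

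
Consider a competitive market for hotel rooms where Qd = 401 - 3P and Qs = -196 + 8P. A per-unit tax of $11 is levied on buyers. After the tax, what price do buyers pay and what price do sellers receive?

Pre-tax equilibrium: P* = 597/11, Q* = 2620/11.
Tax on buyers shifts demand to Qd = 401 − 3(P + 11) = 368 - 3P.
368 - 3P = -196 + 8P gives seller price Ps = 564/11; buyers pay Pb = 564/11 + 11 = 685/11.
New quantity: Q = 401 − 3(685/11) = 2356/11.

Buyers pay 685/11, sellers receive 564/11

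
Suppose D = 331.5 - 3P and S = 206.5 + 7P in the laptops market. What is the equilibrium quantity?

Q* = 294

Set D = S: 331.5 - 3P = 206.5 + 7P.
125 = 10P, so P* = 12.5.
Q* = 331.5 − 3(12.5) = 294.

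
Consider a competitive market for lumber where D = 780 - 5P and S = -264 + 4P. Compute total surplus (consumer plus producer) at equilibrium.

Equilibrium: 780 - 5P = -264 + 4P gives P* = 116, Q* = 200.
Demand choke price: P = 156; supply starts at P = 66.
CS = ½(156 − 116)(200) = 4000; PS = ½(116 − 66)(200) = 5000.

Total surplus = 9000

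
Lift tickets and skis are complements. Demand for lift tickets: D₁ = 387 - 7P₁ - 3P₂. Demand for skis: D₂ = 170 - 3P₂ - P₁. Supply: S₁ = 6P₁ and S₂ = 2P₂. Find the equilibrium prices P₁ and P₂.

Market 1: 387 - 7P₁ - 3P₂ = 6P₁ → 13P₁ + 3P₂ = 387.
Market 2: 5P₂ + P₁ = 170.
Eliminating P₂: 5×(1) − 3×(2) gives 62P₁ = 1425, so P₁ = 1425/62.
Back-substitute into (2): P₂ = (170 − 1×1425/62) / 5 = 1823/62.

P₁ = 1425/62, P₂ = 1823/62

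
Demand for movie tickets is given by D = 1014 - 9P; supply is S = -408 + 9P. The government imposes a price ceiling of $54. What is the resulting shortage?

Shortage = 450

Equilibrium price would be P* = 79, so the ceiling at 54 binds.
At P = 54: D = 1014 − 9(54) = 528, S = -408 + 9(54) = 78.
Shortage = 528 − 78 = 450.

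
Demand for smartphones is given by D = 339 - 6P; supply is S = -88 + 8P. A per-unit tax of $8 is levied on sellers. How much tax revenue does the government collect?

Tax revenue = 7200/7

Pre-tax equilibrium: P* = 30.5, Q* = 156.
Tax on sellers shifts supply to S = -88 + 8(P − 8) = -152 + 8P.
339 - 6P = -152 + 8P gives buyer price Pb = 491/14; sellers receive Ps = 491/14 − 8 = 379/14.
New quantity: Q = 339 − 6(491/14) = 900/7.
Revenue = 8 × 900/7 = 7200/7.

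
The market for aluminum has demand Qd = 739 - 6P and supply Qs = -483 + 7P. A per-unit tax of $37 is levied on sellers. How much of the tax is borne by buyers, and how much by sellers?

Pre-tax equilibrium: P* = 94, Q* = 175.
Tax on sellers shifts supply to Qs = -483 + 7(P − 37) = -742 + 7P.
739 - 6P = -742 + 7P gives buyer price Pb = 1481/13; sellers receive Ps = 1481/13 − 37 = 1000/13.
New quantity: Q = 739 − 6(1481/13) = 721/13.
Buyer burden = 1481/13 − 94 = 259/13; seller burden = 94 − 1000/13 = 222/13.

Buyers bear 259/13, sellers bear 222/13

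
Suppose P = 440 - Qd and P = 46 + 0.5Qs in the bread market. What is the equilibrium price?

Set the two price expressions equal: 440 - Q = 46 + 0.5Q.
394 = 1.5Q, so Q* = 788/3.
P* = 440 − (1)(788/3) = 532/3.

P* = 532/3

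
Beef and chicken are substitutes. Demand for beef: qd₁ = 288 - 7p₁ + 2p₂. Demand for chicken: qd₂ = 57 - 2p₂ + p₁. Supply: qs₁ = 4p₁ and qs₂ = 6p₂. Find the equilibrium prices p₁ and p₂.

p₁ = 1209/43, p₂ = 915/86

Market 1: 288 - 7p₁ + 2p₂ = 4p₁ → 11p₁ - 2p₂ = 288.
Market 2: 8p₂ - p₁ = 57.
Eliminating p₂: 8×(1) + 2×(2) gives 86p₁ = 2418, so p₁ = 1209/43.
Back-substitute into (2): p₂ = (57 + 1×1209/43) / 8 = 915/86.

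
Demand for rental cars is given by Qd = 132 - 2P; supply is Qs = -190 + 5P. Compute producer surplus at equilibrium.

Producer surplus = 160

Equilibrium: 132 - 2P = -190 + 5P gives P* = 46, Q* = 40.
Supply starts at P = 38 (where Qs = 0).
PS = ½(46 − 38)(40) = 160.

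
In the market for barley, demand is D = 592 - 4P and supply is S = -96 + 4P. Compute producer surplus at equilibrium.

Equilibrium: 592 - 4P = -96 + 4P gives P* = 86, Q* = 248.
Supply starts at P = 24 (where S = 0).
PS = ½(86 − 24)(248) = 7688.

Producer surplus = 7688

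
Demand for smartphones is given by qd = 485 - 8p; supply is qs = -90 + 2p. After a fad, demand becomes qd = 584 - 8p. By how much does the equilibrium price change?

Original equilibrium: p* = 57.5, q* = 25.
New equilibrium: 584 - 8p = -90 + 2p, so 674 = 10p and p' = 67.4; q' = 584 − 8(67.4) = 44.8.
Change in price: 67.4 − 57.5 = 9.9.

Δp = 9.9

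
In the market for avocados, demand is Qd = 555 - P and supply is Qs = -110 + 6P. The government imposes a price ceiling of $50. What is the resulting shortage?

Shortage = 315

Equilibrium price would be P* = 95, so the ceiling at 50 binds.
At P = 50: Qd = 555 − 1(50) = 505, Qs = -110 + 6(50) = 190.
Shortage = 505 − 190 = 315.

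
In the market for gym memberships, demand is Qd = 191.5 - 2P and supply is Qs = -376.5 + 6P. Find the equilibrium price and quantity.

P* = 71, Q* = 49.5

Set Qd = Qs: 191.5 - 2P = -376.5 + 6P.
568 = 8P, so P* = 71.
Q* = 191.5 − 2(71) = 49.5.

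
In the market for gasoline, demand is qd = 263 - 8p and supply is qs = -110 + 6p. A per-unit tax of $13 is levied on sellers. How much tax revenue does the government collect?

Tax revenue = 481/7

Pre-tax equilibrium: p* = 373/14, q* = 349/7.
Tax on sellers shifts supply to qs = -110 + 6(p − 13) = -188 + 6p.
263 - 8p = -188 + 6p gives buyer price pb = 451/14; sellers receive ps = 451/14 − 13 = 269/14.
New quantity: q = 263 − 8(451/14) = 37/7.
Revenue = 13 × 37/7 = 481/7.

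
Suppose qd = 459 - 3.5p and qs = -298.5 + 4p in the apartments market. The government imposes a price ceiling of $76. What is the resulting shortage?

Shortage = 187.5

Equilibrium price would be p* = 101, so the ceiling at 76 binds.
At p = 76: qd = 459 − 3.5(76) = 193, qs = -298.5 + 4(76) = 5.5.
Shortage = 193 − 5.5 = 187.5.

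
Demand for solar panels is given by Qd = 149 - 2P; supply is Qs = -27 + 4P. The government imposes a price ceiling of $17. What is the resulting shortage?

Shortage = 74

Equilibrium price would be P* = 88/3, so the ceiling at 17 binds.
At P = 17: Qd = 149 − 2(17) = 115, Qs = -27 + 4(17) = 41.
Shortage = 115 − 41 = 74.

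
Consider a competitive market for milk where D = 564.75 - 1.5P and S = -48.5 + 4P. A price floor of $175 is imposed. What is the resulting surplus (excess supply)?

Equilibrium price would be P* = 111.5, so the floor at 175 binds.
At P = 175: D = 302.25, S = 651.5.
Surplus = 651.5 − 302.25 = 349.25.

Surplus = 349.25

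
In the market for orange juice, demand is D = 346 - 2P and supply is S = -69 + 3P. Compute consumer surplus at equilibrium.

Equilibrium: 346 - 2P = -69 + 3P gives P* = 83, Q* = 180.
Demand choke price (D = 0): P = 173.
CS = ½(173 − 83)(180) = 8100.

Consumer surplus = 8100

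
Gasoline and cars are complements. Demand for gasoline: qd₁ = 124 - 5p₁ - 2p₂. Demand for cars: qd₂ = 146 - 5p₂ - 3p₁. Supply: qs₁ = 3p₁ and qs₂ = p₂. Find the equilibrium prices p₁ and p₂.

Market 1: 124 - 5p₁ - 2p₂ = 3p₁ → 8p₁ + 2p₂ = 124.
Market 2: 6p₂ + 3p₁ = 146.
Eliminating p₂: 6×(1) − 2×(2) gives 42p₁ = 452, so p₁ = 226/21.
Back-substitute into (2): p₂ = (146 − 3×226/21) / 6 = 398/21.

p₁ = 226/21, p₂ = 398/21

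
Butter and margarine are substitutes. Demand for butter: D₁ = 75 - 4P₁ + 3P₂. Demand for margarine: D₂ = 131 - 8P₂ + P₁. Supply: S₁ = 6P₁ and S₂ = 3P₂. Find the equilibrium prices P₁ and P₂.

P₁ = 1218/107, P₂ = 1385/107

Market 1: 75 - 4P₁ + 3P₂ = 6P₁ → 10P₁ - 3P₂ = 75.
Market 2: 11P₂ - P₁ = 131.
Eliminating P₂: 11×(1) + 3×(2) gives 107P₁ = 1218, so P₁ = 1218/107.
Back-substitute into (2): P₂ = (131 + 1×1218/107) / 11 = 1385/107.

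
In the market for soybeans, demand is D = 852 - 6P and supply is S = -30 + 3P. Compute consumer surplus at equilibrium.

Consumer surplus = 5808

Equilibrium: 852 - 6P = -30 + 3P gives P* = 98, Q* = 264.
Demand choke price (D = 0): P = 142.
CS = ½(142 − 98)(264) = 5808.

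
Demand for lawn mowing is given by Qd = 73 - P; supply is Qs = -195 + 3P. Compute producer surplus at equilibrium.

Producer surplus = 6

Equilibrium: 73 - P = -195 + 3P gives P* = 67, Q* = 6.
Supply starts at P = 65 (where Qs = 0).
PS = ½(67 − 65)(6) = 6.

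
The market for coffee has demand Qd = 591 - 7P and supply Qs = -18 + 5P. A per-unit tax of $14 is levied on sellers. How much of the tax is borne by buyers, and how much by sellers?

Pre-tax equilibrium: P* = 50.75, Q* = 235.75.
Tax on sellers shifts supply to Qs = -18 + 5(P − 14) = -88 + 5P.
591 - 7P = -88 + 5P gives buyer price Pb = 679/12; sellers receive Ps = 679/12 − 14 = 511/12.
New quantity: Q = 591 − 7(679/12) = 2339/12.
Buyer burden = 679/12 − 50.75 = 35/6; seller burden = 50.75 − 511/12 = 49/6.

Buyers bear 35/6, sellers bear 49/6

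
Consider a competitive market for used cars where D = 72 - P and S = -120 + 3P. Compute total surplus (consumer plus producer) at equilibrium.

Total surplus = 384

Equilibrium: 72 - P = -120 + 3P gives P* = 48, Q* = 24.
Demand choke price: P = 72; supply starts at P = 40.
CS = ½(72 − 48)(24) = 288; PS = ½(48 − 40)(24) = 96.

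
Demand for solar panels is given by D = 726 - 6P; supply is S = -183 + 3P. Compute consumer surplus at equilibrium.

Consumer surplus = 1200

Equilibrium: 726 - 6P = -183 + 3P gives P* = 101, Q* = 120.
Demand choke price (D = 0): P = 121.
CS = ½(121 − 101)(120) = 1200.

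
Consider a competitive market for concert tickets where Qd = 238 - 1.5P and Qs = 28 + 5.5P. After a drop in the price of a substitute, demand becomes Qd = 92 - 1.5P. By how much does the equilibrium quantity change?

ΔQ = -803/7

Original equilibrium: P* = 30, Q* = 193.
New equilibrium: 92 - 1.5P = 28 + 5.5P, so 64 = 7P and P' = 64/7; Q' = 92 − 1.5(64/7) = 548/7.
Change in quantity: 548/7 − 193 = -803/7.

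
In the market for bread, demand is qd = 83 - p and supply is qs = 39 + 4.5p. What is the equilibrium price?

p* = 8

Set qd = qs: 83 - p = 39 + 4.5p.
44 = 5.5p, so p* = 8.
q* = 83 − 1(8) = 75.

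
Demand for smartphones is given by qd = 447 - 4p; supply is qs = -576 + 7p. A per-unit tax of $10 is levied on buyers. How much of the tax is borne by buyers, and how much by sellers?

Pre-tax equilibrium: p* = 93, q* = 75.
Tax on buyers shifts demand to qd = 447 − 4(p + 10) = 407 - 4p.
407 - 4p = -576 + 7p gives seller price ps = 983/11; buyers pay pb = 983/11 + 10 = 1093/11.
New quantity: q = 447 − 4(1093/11) = 545/11.
Buyer burden = 1093/11 − 93 = 70/11; seller burden = 93 − 983/11 = 40/11.

Buyers bear 70/11, sellers bear 40/11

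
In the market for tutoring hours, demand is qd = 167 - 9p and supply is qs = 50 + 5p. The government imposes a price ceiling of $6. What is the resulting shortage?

Equilibrium price would be p* = 117/14, so the ceiling at 6 binds.
At p = 6: qd = 167 − 9(6) = 113, qs = 50 + 5(6) = 80.
Shortage = 113 − 80 = 33.

Shortage = 33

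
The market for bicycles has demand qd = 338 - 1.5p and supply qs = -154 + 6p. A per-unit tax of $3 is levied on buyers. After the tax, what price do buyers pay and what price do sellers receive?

Buyers pay $68, sellers receive $65

Pre-tax equilibrium: p* = 65.6, q* = 239.6.
Tax on buyers shifts demand to qd = 338 − 1.5(p + 3) = 333.5 - 1.5p.
333.5 - 1.5p = -154 + 6p gives seller price ps = 65; buyers pay pb = 65 + 3 = 68.
New quantity: q = 338 − 1.5(68) = 236.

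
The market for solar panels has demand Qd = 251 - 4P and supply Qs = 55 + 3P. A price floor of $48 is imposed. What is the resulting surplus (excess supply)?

Equilibrium price would be P* = 28, so the floor at 48 binds.
At P = 48: Qd = 59, Qs = 199.
Surplus = 199 − 59 = 140.

Surplus = 140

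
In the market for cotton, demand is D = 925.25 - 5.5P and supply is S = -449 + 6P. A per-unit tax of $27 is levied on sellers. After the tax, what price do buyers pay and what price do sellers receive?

Pre-tax equilibrium: P* = 119.5, Q* = 268.
Tax on sellers shifts supply to S = -449 + 6(P − 27) = -611 + 6P.
925.25 - 5.5P = -611 + 6P gives buyer price Pb = 6145/46; sellers receive Ps = 6145/46 − 27 = 4903/46.
New quantity: Q = 925.25 − 5.5(6145/46) = 4382/23.

Buyers pay 6145/46, sellers receive 4903/46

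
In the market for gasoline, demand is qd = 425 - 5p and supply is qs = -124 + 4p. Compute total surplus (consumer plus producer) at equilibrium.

Total surplus = 3240

Equilibrium: 425 - 5p = -124 + 4p gives p* = 61, q* = 120.
Demand choke price: p = 85; supply starts at p = 31.
CS = ½(85 − 61)(120) = 1440; PS = ½(61 − 31)(120) = 1800.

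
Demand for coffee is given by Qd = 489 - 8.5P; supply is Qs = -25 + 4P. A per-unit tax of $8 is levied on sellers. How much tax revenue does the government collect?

Tax revenue = 941.76

Pre-tax equilibrium: P* = 41.12, Q* = 139.48.
Tax on sellers shifts supply to Qs = -25 + 4(P − 8) = -57 + 4P.
489 - 8.5P = -57 + 4P gives buyer price Pb = 43.68; sellers receive Ps = 43.68 − 8 = 35.68.
New quantity: Q = 489 − 8.5(43.68) = 117.72.
Revenue = 8 × 117.72 = 941.76.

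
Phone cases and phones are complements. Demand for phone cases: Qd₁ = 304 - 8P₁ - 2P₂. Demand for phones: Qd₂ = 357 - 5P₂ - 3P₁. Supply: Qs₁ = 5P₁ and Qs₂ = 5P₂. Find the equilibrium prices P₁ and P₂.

Market 1: 304 - 8P₁ - 2P₂ = 5P₁ → 13P₁ + 2P₂ = 304.
Market 2: 10P₂ + 3P₁ = 357.
Eliminating P₂: 10×(1) − 2×(2) gives 124P₁ = 2326, so P₁ = 1163/62.
Back-substitute into (2): P₂ = (357 − 3×1163/62) / 10 = 3729/124.

P₁ = 1163/62, P₂ = 3729/124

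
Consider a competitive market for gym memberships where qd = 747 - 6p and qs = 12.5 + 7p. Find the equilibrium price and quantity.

p* = 56.5, q* = 408

Set qd = qs: 747 - 6p = 12.5 + 7p.
734.5 = 13p, so p* = 56.5.
q* = 747 − 6(56.5) = 408.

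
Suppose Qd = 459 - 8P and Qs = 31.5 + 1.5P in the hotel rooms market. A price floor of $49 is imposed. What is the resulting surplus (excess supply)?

Equilibrium price would be P* = 45, so the floor at 49 binds.
At P = 49: Qd = 67, Qs = 105.
Surplus = 105 − 67 = 38.

Surplus = 38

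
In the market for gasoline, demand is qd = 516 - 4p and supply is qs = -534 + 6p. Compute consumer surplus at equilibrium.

Consumer surplus = 1152

Equilibrium: 516 - 4p = -534 + 6p gives p* = 105, q* = 96.
Demand choke price (qd = 0): p = 129.
CS = ½(129 − 105)(96) = 1152.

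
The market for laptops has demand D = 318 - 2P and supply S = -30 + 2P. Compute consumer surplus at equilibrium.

Consumer surplus = 5184

Equilibrium: 318 - 2P = -30 + 2P gives P* = 87, Q* = 144.
Demand choke price (D = 0): P = 159.
CS = ½(159 − 87)(144) = 5184.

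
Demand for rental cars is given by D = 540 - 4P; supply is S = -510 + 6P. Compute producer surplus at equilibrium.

Producer surplus = 1200

Equilibrium: 540 - 4P = -510 + 6P gives P* = 105, Q* = 120.
Supply starts at P = 85 (where S = 0).
PS = ½(105 − 85)(120) = 1200.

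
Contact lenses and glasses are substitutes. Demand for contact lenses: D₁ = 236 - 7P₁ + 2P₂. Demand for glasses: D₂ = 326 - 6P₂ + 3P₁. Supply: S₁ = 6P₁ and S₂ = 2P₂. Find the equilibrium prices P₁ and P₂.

P₁ = 1270/49, P₂ = 2473/49

Market 1: 236 - 7P₁ + 2P₂ = 6P₁ → 13P₁ - 2P₂ = 236.
Market 2: 8P₂ - 3P₁ = 326.
Eliminating P₂: 8×(1) + 2×(2) gives 98P₁ = 2540, so P₁ = 1270/49.
Back-substitute into (2): P₂ = (326 + 3×1270/49) / 8 = 2473/49.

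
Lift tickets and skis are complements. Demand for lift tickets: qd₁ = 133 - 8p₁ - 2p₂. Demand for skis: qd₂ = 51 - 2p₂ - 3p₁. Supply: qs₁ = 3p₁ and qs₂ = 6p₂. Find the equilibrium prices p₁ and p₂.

Market 1: 133 - 8p₁ - 2p₂ = 3p₁ → 11p₁ + 2p₂ = 133.
Market 2: 8p₂ + 3p₁ = 51.
Eliminating p₂: 8×(1) − 2×(2) gives 82p₁ = 962, so p₁ = 481/41.
Back-substitute into (2): p₂ = (51 − 3×481/41) / 8 = 81/41.

p₁ = 481/41, p₂ = 81/41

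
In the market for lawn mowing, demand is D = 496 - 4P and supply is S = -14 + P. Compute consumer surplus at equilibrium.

Consumer surplus = 968

Equilibrium: 496 - 4P = -14 + P gives P* = 102, Q* = 88.
Demand choke price (D = 0): P = 124.
CS = ½(124 − 102)(88) = 968.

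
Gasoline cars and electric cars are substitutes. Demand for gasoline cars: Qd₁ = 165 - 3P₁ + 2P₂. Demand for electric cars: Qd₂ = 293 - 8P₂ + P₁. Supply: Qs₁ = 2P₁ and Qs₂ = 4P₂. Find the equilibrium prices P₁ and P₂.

Market 1: 165 - 3P₁ + 2P₂ = 2P₁ → 5P₁ - 2P₂ = 165.
Market 2: 12P₂ - P₁ = 293.
Eliminating P₂: 12×(1) + 2×(2) gives 58P₁ = 2566, so P₁ = 1283/29.
Back-substitute into (2): P₂ = (293 + 1×1283/29) / 12 = 815/29.

P₁ = 1283/29, P₂ = 815/29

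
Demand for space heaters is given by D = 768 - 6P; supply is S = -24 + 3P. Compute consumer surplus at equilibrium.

Consumer surplus = 4800

Equilibrium: 768 - 6P = -24 + 3P gives P* = 88, Q* = 240.
Demand choke price (D = 0): P = 128.
CS = ½(128 − 88)(240) = 4800.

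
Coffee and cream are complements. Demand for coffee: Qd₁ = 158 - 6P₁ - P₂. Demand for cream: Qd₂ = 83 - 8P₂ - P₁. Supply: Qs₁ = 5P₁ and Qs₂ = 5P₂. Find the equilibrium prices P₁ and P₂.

Market 1: 158 - 6P₁ - P₂ = 5P₁ → 11P₁ + P₂ = 158.
Market 2: 13P₂ + P₁ = 83.
Eliminating P₂: 13×(1) − 1×(2) gives 142P₁ = 1971, so P₁ = 1971/142.
Back-substitute into (2): P₂ = (83 − 1×1971/142) / 13 = 755/142.

P₁ = 1971/142, P₂ = 755/142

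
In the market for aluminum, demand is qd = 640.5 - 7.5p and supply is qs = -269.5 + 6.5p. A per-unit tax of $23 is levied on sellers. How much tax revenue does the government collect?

Tax revenue = 93909/56

Pre-tax equilibrium: p* = 65, q* = 153.
Tax on sellers shifts supply to qs = -269.5 + 6.5(p − 23) = -419 + 6.5p.
640.5 - 7.5p = -419 + 6.5p gives buyer price pb = 2119/28; sellers receive ps = 2119/28 − 23 = 1475/28.
New quantity: q = 640.5 − 7.5(2119/28) = 4083/56.
Revenue = 23 × 4083/56 = 93909/56.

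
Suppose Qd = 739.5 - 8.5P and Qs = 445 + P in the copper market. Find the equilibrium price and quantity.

P* = 31, Q* = 476

Set Qd = Qs: 739.5 - 8.5P = 445 + P.
294.5 = 9.5P, so P* = 31.
Q* = 739.5 − 8.5(31) = 476.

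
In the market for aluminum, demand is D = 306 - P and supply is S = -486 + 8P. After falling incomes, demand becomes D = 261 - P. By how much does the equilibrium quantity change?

ΔQ = -40

Original equilibrium: P* = 88, Q* = 218.
New equilibrium: 261 - P = -486 + 8P, so 747 = 9P and P' = 83; Q' = 261 − 1(83) = 178.
Change in quantity: 178 − 218 = -40.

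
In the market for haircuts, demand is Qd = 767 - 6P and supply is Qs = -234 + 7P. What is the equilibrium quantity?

Q* = 305

Set Qd = Qs: 767 - 6P = -234 + 7P.
1001 = 13P, so P* = 77.
Q* = 767 − 6(77) = 305.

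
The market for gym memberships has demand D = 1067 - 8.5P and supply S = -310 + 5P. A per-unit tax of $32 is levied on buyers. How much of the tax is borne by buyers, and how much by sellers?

Pre-tax equilibrium: P* = 102, Q* = 200.
Tax on buyers shifts demand to D = 1067 − 8.5(P + 32) = 795 - 8.5P.
795 - 8.5P = -310 + 5P gives seller price Ps = 2210/27; buyers pay Pb = 2210/27 + 32 = 3074/27.
New quantity: Q = 1067 − 8.5(3074/27) = 2680/27.
Buyer burden = 3074/27 − 102 = 320/27; seller burden = 102 − 2210/27 = 544/27.

Buyers bear 320/27, sellers bear 544/27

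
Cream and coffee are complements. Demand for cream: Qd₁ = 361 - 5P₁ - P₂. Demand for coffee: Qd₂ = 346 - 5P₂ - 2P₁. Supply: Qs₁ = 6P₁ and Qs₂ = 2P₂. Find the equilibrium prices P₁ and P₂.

Market 1: 361 - 5P₁ - P₂ = 6P₁ → 11P₁ + P₂ = 361.
Market 2: 7P₂ + 2P₁ = 346.
Eliminating P₂: 7×(1) − 1×(2) gives 75P₁ = 2181, so P₁ = 29.08.
Back-substitute into (2): P₂ = (346 − 2×29.08) / 7 = 41.12.

P₁ = 29.08, P₂ = 41.12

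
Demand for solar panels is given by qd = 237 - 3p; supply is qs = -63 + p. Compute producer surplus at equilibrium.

Equilibrium: 237 - 3p = -63 + p gives p* = 75, q* = 12.
Supply starts at p = 63 (where qs = 0).
PS = ½(75 − 63)(12) = 72.

Producer surplus = 72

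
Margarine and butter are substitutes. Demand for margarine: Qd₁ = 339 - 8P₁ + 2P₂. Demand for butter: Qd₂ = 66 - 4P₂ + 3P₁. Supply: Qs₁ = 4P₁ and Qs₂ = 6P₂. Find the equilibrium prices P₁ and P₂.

P₁ = 587/19, P₂ = 603/38

Market 1: 339 - 8P₁ + 2P₂ = 4P₁ → 12P₁ - 2P₂ = 339.
Market 2: 10P₂ - 3P₁ = 66.
Eliminating P₂: 10×(1) + 2×(2) gives 114P₁ = 3522, so P₁ = 587/19.
Back-substitute into (2): P₂ = (66 + 3×587/19) / 10 = 603/38.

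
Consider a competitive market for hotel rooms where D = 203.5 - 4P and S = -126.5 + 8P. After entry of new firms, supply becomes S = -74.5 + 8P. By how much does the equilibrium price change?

Original equilibrium: P* = 27.5, Q* = 93.5.
New equilibrium: 203.5 - 4P = -74.5 + 8P, so 278 = 12P and P' = 139/6; Q' = 203.5 − 4(139/6) = 665/6.
Change in price: 139/6 − 27.5 = -13/3.

ΔP = -13/3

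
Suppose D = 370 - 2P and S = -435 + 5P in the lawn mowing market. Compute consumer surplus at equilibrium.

Equilibrium: 370 - 2P = -435 + 5P gives P* = 115, Q* = 140.
Demand choke price (D = 0): P = 185.
CS = ½(185 − 115)(140) = 4900.

Consumer surplus = 4900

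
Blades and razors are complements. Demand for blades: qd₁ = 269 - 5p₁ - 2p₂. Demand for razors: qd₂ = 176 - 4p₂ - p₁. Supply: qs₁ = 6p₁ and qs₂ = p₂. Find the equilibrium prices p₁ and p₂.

Market 1: 269 - 5p₁ - 2p₂ = 6p₁ → 11p₁ + 2p₂ = 269.
Market 2: 5p₂ + p₁ = 176.
Eliminating p₂: 5×(1) − 2×(2) gives 53p₁ = 993, so p₁ = 993/53.
Back-substitute into (2): p₂ = (176 − 1×993/53) / 5 = 1667/53.

p₁ = 993/53, p₂ = 1667/53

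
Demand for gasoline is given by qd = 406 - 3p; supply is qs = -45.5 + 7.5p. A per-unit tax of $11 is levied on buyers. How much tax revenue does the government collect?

Pre-tax equilibrium: p* = 43, q* = 277.
Tax on buyers shifts demand to qd = 406 − 3(p + 11) = 373 - 3p.
373 - 3p = -45.5 + 7.5p gives seller price ps = 279/7; buyers pay pb = 279/7 + 11 = 356/7.
New quantity: q = 406 − 3(356/7) = 1774/7.
Revenue = 11 × 1774/7 = 19514/7.

Tax revenue = 19514/7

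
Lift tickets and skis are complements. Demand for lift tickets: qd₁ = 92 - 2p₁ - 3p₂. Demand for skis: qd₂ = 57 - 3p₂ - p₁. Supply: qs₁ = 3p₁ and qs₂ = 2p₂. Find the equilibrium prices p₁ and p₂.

Market 1: 92 - 2p₁ - 3p₂ = 3p₁ → 5p₁ + 3p₂ = 92.
Market 2: 5p₂ + p₁ = 57.
Eliminating p₂: 5×(1) − 3×(2) gives 22p₁ = 289, so p₁ = 289/22.
Back-substitute into (2): p₂ = (57 − 1×289/22) / 5 = 193/22.

p₁ = 289/22, p₂ = 193/22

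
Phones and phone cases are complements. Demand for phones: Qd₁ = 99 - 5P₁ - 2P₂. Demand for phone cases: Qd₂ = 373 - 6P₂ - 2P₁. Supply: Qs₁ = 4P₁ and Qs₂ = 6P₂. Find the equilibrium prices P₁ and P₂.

P₁ = 4.25, P₂ = 30.375

Market 1: 99 - 5P₁ - 2P₂ = 4P₁ → 9P₁ + 2P₂ = 99.
Market 2: 12P₂ + 2P₁ = 373.
Eliminating P₂: 12×(1) − 2×(2) gives 104P₁ = 442, so P₁ = 4.25.
Back-substitute into (2): P₂ = (373 − 2×4.25) / 12 = 30.375.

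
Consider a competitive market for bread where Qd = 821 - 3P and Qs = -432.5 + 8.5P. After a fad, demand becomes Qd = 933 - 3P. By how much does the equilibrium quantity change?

Original equilibrium: P* = 109, Q* = 494.
New equilibrium: 933 - 3P = -432.5 + 8.5P, so 1365.5 = 11.5P and P' = 2731/23; Q' = 933 − 3(2731/23) = 13266/23.
Change in quantity: 13266/23 − 494 = 1904/23.

ΔQ = 1904/23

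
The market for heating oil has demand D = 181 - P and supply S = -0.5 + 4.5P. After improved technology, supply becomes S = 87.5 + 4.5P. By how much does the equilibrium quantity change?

ΔQ = 16

Original equilibrium: P* = 33, Q* = 148.
New equilibrium: 181 - P = 87.5 + 4.5P, so 93.5 = 5.5P and P' = 17; Q' = 181 − 1(17) = 164.
Change in quantity: 164 − 148 = 16.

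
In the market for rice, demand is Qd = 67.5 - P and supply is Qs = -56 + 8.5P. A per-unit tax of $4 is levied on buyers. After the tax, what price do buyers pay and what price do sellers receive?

Pre-tax equilibrium: P* = 13, Q* = 54.5.
Tax on buyers shifts demand to Qd = 67.5 − 1(P + 4) = 63.5 - P.
63.5 - P = -56 + 8.5P gives seller price Ps = 239/19; buyers pay Pb = 239/19 + 4 = 315/19.
New quantity: Q = 67.5 − 1(315/19) = 1935/38.

Buyers pay 315/19, sellers receive 239/19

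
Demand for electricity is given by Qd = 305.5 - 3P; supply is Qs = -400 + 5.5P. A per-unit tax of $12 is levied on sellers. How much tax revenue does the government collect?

Tax revenue = 6774/17

Pre-tax equilibrium: P* = 83, Q* = 56.5.
Tax on sellers shifts supply to Qs = -400 + 5.5(P − 12) = -466 + 5.5P.
305.5 - 3P = -466 + 5.5P gives buyer price Pb = 1543/17; sellers receive Ps = 1543/17 − 12 = 1339/17.
New quantity: Q = 305.5 − 3(1543/17) = 1129/34.
Revenue = 12 × 1129/34 = 6774/17.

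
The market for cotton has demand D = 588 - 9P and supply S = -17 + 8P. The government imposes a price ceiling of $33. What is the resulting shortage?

Equilibrium price would be P* = 605/17, so the ceiling at 33 binds.
At P = 33: D = 588 − 9(33) = 291, S = -17 + 8(33) = 247.
Shortage = 291 − 247 = 44.

Shortage = 44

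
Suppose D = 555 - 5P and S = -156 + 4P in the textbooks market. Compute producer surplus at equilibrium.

Producer surplus = 3200

Equilibrium: 555 - 5P = -156 + 4P gives P* = 79, Q* = 160.
Supply starts at P = 39 (where S = 0).
PS = ½(79 − 39)(160) = 3200.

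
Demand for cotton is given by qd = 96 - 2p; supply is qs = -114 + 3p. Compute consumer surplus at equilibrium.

Consumer surplus = 36

Equilibrium: 96 - 2p = -114 + 3p gives p* = 42, q* = 12.
Demand choke price (qd = 0): p = 48.
CS = ½(48 − 42)(12) = 36.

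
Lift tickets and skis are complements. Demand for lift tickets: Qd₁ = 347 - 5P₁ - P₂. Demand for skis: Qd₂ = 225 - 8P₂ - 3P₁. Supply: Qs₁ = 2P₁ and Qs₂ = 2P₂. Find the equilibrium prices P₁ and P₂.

Market 1: 347 - 5P₁ - P₂ = 2P₁ → 7P₁ + P₂ = 347.
Market 2: 10P₂ + 3P₁ = 225.
Eliminating P₂: 10×(1) − 1×(2) gives 67P₁ = 3245, so P₁ = 3245/67.
Back-substitute into (2): P₂ = (225 − 3×3245/67) / 10 = 534/67.

P₁ = 3245/67, P₂ = 534/67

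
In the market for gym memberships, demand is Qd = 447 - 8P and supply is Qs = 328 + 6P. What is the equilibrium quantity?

Q* = 379

Set Qd = Qs: 447 - 8P = 328 + 6P.
119 = 14P, so P* = 8.5.
Q* = 447 − 8(8.5) = 379.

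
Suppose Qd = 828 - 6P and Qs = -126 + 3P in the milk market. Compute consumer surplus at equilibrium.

Consumer surplus = 3072

Equilibrium: 828 - 6P = -126 + 3P gives P* = 106, Q* = 192.
Demand choke price (Qd = 0): P = 138.
CS = ½(138 − 106)(192) = 3072.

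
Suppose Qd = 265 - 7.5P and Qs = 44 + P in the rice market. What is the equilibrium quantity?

Q* = 70

Set Qd = Qs: 265 - 7.5P = 44 + P.
221 = 8.5P, so P* = 26.
Q* = 265 − 7.5(26) = 70.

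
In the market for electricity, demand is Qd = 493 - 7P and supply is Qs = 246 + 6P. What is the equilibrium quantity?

Q* = 360

Set Qd = Qs: 493 - 7P = 246 + 6P.
247 = 13P, so P* = 19.
Q* = 493 − 7(19) = 360.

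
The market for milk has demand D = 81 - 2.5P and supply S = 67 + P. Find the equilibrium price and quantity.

Set D = S: 81 - 2.5P = 67 + P.
14 = 3.5P, so P* = 4.
Q* = 81 − 2.5(4) = 71.

P* = 4, Q* = 71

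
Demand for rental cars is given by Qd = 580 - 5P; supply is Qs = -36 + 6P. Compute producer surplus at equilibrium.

Equilibrium: 580 - 5P = -36 + 6P gives P* = 56, Q* = 300.
Supply starts at P = 6 (where Qs = 0).
PS = ½(56 − 6)(300) = 7500.

Producer surplus = 7500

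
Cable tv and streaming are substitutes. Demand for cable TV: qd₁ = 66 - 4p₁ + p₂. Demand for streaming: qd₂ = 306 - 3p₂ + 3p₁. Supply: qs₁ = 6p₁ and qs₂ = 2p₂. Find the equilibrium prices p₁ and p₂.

p₁ = 636/47, p₂ = 3258/47

Market 1: 66 - 4p₁ + p₂ = 6p₁ → 10p₁ - p₂ = 66.
Market 2: 5p₂ - 3p₁ = 306.
Eliminating p₂: 5×(1) + 1×(2) gives 47p₁ = 636, so p₁ = 636/47.
Back-substitute into (2): p₂ = (306 + 3×636/47) / 5 = 3258/47.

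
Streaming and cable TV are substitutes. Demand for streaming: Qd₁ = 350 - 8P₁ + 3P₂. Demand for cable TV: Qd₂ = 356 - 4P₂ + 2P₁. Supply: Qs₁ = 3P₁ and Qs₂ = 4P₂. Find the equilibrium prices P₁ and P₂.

P₁ = 1934/41, P₂ = 2308/41

Market 1: 350 - 8P₁ + 3P₂ = 3P₁ → 11P₁ - 3P₂ = 350.
Market 2: 8P₂ - 2P₁ = 356.
Eliminating P₂: 8×(1) + 3×(2) gives 82P₁ = 3868, so P₁ = 1934/41.
Back-substitute into (2): P₂ = (356 + 2×1934/41) / 8 = 2308/41.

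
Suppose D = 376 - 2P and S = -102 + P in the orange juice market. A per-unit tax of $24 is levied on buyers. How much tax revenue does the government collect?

Pre-tax equilibrium: P* = 478/3, Q* = 172/3.
Tax on buyers shifts demand to D = 376 − 2(P + 24) = 328 - 2P.
328 - 2P = -102 + P gives seller price Ps = 430/3; buyers pay Pb = 430/3 + 24 = 502/3.
New quantity: Q = 376 − 2(502/3) = 124/3.
Revenue = 24 × 124/3 = 992.

Tax revenue = 992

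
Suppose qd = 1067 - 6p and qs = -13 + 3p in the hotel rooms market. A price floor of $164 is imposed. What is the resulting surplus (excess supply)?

Equilibrium price would be p* = 120, so the floor at 164 binds.
At p = 164: qd = 83, qs = 479.
Surplus = 479 − 83 = 396.

Surplus = 396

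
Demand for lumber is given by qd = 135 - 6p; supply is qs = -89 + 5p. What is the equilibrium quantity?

q* = 141/11

Set qd = qs: 135 - 6p = -89 + 5p.
224 = 11p, so p* = 224/11.
q* = 135 − 6(224/11) = 141/11.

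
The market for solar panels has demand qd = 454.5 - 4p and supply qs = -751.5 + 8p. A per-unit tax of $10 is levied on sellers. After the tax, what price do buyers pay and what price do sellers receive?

Buyers pay 643/6, sellers receive 583/6

Pre-tax equilibrium: p* = 100.5, q* = 52.5.
Tax on sellers shifts supply to qs = -751.5 + 8(p − 10) = -831.5 + 8p.
454.5 - 4p = -831.5 + 8p gives buyer price pb = 643/6; sellers receive ps = 643/6 − 10 = 583/6.
New quantity: q = 454.5 − 4(643/6) = 155/6.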